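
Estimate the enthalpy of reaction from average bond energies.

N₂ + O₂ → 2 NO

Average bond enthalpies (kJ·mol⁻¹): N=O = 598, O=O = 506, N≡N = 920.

ΔH ≈ +230 kJ

Bonds broken (reactants):
  N≡N: 1 × 920 = 920
  O=O: 1 × 506 = 506
  Σ(broken) = 1426 kJ
Bonds formed (products):
  N=O: 2 × 598 = 1196
  Σ(formed) = 1196 kJ
ΔH = Σ(broken) − Σ(formed) = 1426 − 1196 = +230 kJ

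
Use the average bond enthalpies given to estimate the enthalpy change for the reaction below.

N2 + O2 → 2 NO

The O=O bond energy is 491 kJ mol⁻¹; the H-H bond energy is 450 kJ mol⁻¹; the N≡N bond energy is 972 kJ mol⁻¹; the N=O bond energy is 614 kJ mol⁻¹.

Bonds broken (reactants):
  N≡N: 1 × 972 = 972
  O=O: 1 × 491 = 491
  Σ(broken) = 1463 kJ
Bonds formed (products):
  N=O: 2 × 614 = 1228
  Σ(formed) = 1228 kJ
ΔH = Σ(broken) − Σ(formed) = 1463 − 1228 = +235 kJ

ΔH ≈ +235 kJ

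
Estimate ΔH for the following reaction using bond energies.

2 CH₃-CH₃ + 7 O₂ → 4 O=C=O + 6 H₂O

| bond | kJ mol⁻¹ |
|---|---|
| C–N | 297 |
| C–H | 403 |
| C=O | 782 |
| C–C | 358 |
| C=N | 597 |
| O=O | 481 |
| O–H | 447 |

Bonds broken (reactants):
  C–C: 2 × 358 = 716
  C–H: 12 × 403 = 4836
  O=O: 7 × 481 = 3367
  Σ(broken) = 8919 kJ
Bonds formed (products):
  C=O: 8 × 782 = 6256
  O–H: 12 × 447 = 5364
  Σ(formed) = 11620 kJ
ΔH = Σ(broken) − Σ(formed) = 8919 − 11620 = −2701 kJ

ΔH ≈ −2701 kJ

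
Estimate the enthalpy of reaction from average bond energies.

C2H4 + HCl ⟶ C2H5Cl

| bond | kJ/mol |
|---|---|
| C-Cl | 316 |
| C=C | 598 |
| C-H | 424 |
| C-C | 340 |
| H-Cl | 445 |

Bonds broken (reactants):
  C-H: 4 × 424 = 1696
  C=C: 1 × 598 = 598
  H-Cl: 1 × 445 = 445
  Σ(broken) = 2739 kJ
Bonds formed (products):
  C-C: 1 × 340 = 340
  C-Cl: 1 × 316 = 316
  C-H: 5 × 424 = 2120
  Σ(formed) = 2776 kJ
ΔH = Σ(broken) − Σ(formed) = 2739 − 2776 = −37 kJ

ΔH ≈ −37 kJ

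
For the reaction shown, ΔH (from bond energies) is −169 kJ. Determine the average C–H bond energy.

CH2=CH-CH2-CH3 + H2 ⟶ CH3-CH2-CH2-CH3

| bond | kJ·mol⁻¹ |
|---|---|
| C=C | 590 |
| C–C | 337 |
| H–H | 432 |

D(C–H) ≈ 427 kJ/mol

Let D be the C–H bond energy.
Σ(broken) = 2×337 + 8×D + 1×590 + 1×432 = 1696 + 8D
Σ(formed) = 3×337 + 10×D = 1011 + 10D
ΔH = Σ(broken) − Σ(formed) = (1696 + 8D) − (1011 + 10D) = +685 − 2D
Setting this equal to −169 kJ gives 2D = 854, so D = 427 kJ/mol.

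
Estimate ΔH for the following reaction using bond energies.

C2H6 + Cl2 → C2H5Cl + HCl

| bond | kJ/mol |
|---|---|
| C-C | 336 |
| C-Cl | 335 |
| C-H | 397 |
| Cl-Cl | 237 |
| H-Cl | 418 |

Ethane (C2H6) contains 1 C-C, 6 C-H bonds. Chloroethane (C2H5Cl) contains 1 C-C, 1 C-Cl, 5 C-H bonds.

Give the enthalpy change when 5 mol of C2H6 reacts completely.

Bonds broken (reactants):
  C-C: 1 × 336 = 336
  C-H: 6 × 397 = 2382
  Cl-Cl: 1 × 237 = 237
  Σ(broken) = 2955 kJ
Bonds formed (products):
  C-C: 1 × 336 = 336
  C-Cl: 1 × 335 = 335
  C-H: 5 × 397 = 1985
  H-Cl: 1 × 418 = 418
  Σ(formed) = 3074 kJ
ΔH = Σ(broken) − Σ(formed) = 2955 − 3074 = −119 kJ
For 5× the reaction as written: 5 × (−119) = −595 kJ

ΔH = −595 kJ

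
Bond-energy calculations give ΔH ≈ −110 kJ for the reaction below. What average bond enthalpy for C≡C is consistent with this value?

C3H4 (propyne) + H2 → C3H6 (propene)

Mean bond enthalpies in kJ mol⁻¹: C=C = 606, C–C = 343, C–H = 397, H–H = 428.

D(C≡C) ≈ 862 kJ/mol

Let D be the C≡C bond energy.
Σ(broken) = 1×D + 1×343 + 4×397 + 1×428 = 2359 + D
Σ(formed) = 1×343 + 6×397 + 1×606 = 3331
ΔH = Σ(broken) − Σ(formed) = (2359 + D) − (3331) = −972 + D
Setting this equal to −110 kJ gives D = 862 kJ/mol.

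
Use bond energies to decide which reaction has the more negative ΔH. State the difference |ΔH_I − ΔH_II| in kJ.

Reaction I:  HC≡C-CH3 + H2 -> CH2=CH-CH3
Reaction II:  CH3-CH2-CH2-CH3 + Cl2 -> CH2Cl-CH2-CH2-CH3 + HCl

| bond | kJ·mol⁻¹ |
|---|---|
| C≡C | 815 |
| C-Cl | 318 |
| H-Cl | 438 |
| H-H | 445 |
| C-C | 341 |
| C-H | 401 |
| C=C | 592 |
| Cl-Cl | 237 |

Reaction I, by 16 kJ

Reaction I:
  Bonds broken (reactants):
    C≡C: 1 × 815 = 815
    C-C: 1 × 341 = 341
    C-H: 4 × 401 = 1604
    H-H: 1 × 445 = 445
    Σ(broken) = 3205 kJ
  Bonds formed (products):
    C-C: 1 × 341 = 341
    C-H: 6 × 401 = 2406
    C=C: 1 × 592 = 592
    Σ(formed) = 3339 kJ
  ΔH_I = 3205 − 3339 = −134 kJ
Reaction II:
  Bonds broken (reactants):
    C-C: 3 × 341 = 1023
    C-H: 10 × 401 = 4010
    Cl-Cl: 1 × 237 = 237
    Σ(broken) = 5270 kJ
  Bonds formed (products):
    C-C: 3 × 341 = 1023
    C-Cl: 1 × 318 = 318
    C-H: 9 × 401 = 3609
    H-Cl: 1 × 438 = 438
    Σ(formed) = 5388 kJ
  ΔH_II = 5270 − 5388 = −118 kJ
ΔH_I − ΔH_II = −16 kJ, so reaction I has the more negative ΔH; |ΔH_I − ΔH_II| = 16 kJ.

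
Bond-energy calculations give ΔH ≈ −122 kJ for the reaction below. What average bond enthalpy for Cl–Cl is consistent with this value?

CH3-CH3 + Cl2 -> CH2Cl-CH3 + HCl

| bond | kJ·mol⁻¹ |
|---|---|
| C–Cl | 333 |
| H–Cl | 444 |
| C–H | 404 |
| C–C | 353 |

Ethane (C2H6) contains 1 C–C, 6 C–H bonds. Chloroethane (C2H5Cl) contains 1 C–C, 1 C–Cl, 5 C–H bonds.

Let D be the Cl–Cl bond energy.
Σ(broken) = 1×353 + 6×404 + 1×D = 2777 + D
Σ(formed) = 1×353 + 1×333 + 5×404 + 1×444 = 3150
ΔH = Σ(broken) − Σ(formed) = (2777 + D) − (3150) = −373 + D
Setting this equal to −122 kJ gives D = 251 kJ/mol.

D(Cl–Cl) ≈ 251 kJ/mol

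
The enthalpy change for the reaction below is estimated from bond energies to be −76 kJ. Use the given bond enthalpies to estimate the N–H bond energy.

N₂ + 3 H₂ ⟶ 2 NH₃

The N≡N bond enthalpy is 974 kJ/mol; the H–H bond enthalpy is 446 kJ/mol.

Let D be the N–H bond energy.
Σ(broken) = 3×446 + 1×974 = 2312
Σ(formed) = 6×D = 6D
ΔH = Σ(broken) − Σ(formed) = (2312) − (6D) = +2312 − 6D
Setting this equal to −76 kJ gives 6D = 2388, so D = 398 kJ/mol.

D(N–H) ≈ 398 kJ/mol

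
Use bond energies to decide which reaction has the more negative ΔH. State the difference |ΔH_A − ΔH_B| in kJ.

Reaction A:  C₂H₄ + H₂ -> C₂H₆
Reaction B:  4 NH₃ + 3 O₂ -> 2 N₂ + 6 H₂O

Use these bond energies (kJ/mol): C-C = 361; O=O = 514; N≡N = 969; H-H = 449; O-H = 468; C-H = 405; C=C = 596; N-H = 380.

Reaction B, by 1326 kJ

Reaction A:
  Bonds broken (reactants):
    C-H: 4 × 405 = 1620
    C=C: 1 × 596 = 596
    H-H: 1 × 449 = 449
    Σ(broken) = 2665 kJ
  Bonds formed (products):
    C-C: 1 × 361 = 361
    C-H: 6 × 405 = 2430
    Σ(formed) = 2791 kJ
  ΔH_A = 2665 − 2791 = −126 kJ
Reaction B:
  Bonds broken (reactants):
    N-H: 12 × 380 = 4560
    O=O: 3 × 514 = 1542
    Σ(broken) = 6102 kJ
  Bonds formed (products):
    N≡N: 2 × 969 = 1938
    O-H: 12 × 468 = 5616
    Σ(formed) = 7554 kJ
  ΔH_B = 6102 − 7554 = −1452 kJ
ΔH_A − ΔH_B = +1326 kJ, so reaction B has the more negative ΔH; |ΔH_A − ΔH_B| = 1326 kJ.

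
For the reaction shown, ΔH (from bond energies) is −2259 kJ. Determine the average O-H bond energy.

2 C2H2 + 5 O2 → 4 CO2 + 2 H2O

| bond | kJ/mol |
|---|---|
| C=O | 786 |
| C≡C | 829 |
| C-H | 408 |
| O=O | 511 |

D(O-H) ≈ 454 kJ/mol

Let D be the O-H bond energy.
Σ(broken) = 2×829 + 4×408 + 5×511 = 5845
Σ(formed) = 8×786 + 4×D = 6288 + 4D
ΔH = Σ(broken) − Σ(formed) = (5845) − (6288 + 4D) = −443 − 4D
Setting this equal to −2259 kJ gives 4D = 1816, so D = 454 kJ/mol.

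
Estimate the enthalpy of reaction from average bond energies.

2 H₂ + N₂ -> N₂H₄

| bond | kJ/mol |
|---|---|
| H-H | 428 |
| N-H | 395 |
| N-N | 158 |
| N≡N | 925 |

ΔH ≈ +43 kJ

Bonds broken (reactants):
  H-H: 2 × 428 = 856
  N≡N: 1 × 925 = 925
  Σ(broken) = 1781 kJ
Bonds formed (products):
  N-H: 4 × 395 = 1580
  N-N: 1 × 158 = 158
  Σ(formed) = 1738 kJ
ΔH = Σ(broken) − Σ(formed) = 1781 − 1738 = +43 kJ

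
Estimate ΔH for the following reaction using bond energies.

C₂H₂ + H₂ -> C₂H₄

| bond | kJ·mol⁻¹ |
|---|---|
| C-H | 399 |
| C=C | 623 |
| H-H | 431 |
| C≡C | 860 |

Bonds broken (reactants):
  C≡C: 1 × 860 = 860
  C-H: 2 × 399 = 798
  H-H: 1 × 431 = 431
  Σ(broken) = 2089 kJ
Bonds formed (products):
  C-H: 4 × 399 = 1596
  C=C: 1 × 623 = 623
  Σ(formed) = 2219 kJ
ΔH = Σ(broken) − Σ(formed) = 2089 − 2219 = −130 kJ

ΔH ≈ −130 kJ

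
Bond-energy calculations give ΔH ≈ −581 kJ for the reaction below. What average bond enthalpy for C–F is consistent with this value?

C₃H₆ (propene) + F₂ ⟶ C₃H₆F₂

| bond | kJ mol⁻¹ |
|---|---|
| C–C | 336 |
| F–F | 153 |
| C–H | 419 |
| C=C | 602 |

D(C–F) ≈ 500 kJ/mol

Let D be the C–F bond energy.
Σ(broken) = 1×336 + 6×419 + 1×602 + 1×153 = 3605
Σ(formed) = 2×336 + 2×D + 6×419 = 3186 + 2D
ΔH = Σ(broken) − Σ(formed) = (3605) − (3186 + 2D) = +419 − 2D
Setting this equal to −581 kJ gives 2D = 1000, so D = 500 kJ/mol.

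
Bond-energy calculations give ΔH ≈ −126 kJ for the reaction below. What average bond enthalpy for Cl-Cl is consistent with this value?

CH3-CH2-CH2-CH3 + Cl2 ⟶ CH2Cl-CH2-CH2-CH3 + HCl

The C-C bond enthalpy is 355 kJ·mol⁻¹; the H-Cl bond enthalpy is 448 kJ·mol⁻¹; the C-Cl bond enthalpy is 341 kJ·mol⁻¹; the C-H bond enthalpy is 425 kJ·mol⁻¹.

Let D be the Cl-Cl bond energy.
Σ(broken) = 3×355 + 10×425 + 1×D = 5315 + D
Σ(formed) = 3×355 + 1×341 + 9×425 + 1×448 = 5679
ΔH = Σ(broken) − Σ(formed) = (5315 + D) − (5679) = −364 + D
Setting this equal to −126 kJ gives D = 238 kJ/mol.

D(Cl-Cl) ≈ 238 kJ/mol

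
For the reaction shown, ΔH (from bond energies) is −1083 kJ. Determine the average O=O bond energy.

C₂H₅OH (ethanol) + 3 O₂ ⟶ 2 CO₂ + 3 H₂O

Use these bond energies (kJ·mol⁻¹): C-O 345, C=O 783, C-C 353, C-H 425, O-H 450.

D(O=O) ≈ 492 kJ/mol

Let D be the O=O bond energy.
Σ(broken) = 1×353 + 5×425 + 1×345 + 1×450 + 3×D = 3273 + 3D
Σ(formed) = 4×783 + 6×450 = 5832
ΔH = Σ(broken) − Σ(formed) = (3273 + 3D) − (5832) = −2559 + 3D
Setting this equal to −1083 kJ gives 3D = 1476, so D = 492 kJ/mol.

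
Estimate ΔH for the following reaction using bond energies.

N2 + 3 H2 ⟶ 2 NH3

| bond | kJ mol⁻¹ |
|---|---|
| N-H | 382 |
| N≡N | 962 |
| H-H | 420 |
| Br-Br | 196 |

Bonds broken (reactants):
  H-H: 3 × 420 = 1260
  N≡N: 1 × 962 = 962
  Σ(broken) = 2222 kJ
Bonds formed (products):
  N-H: 6 × 382 = 2292
  Σ(formed) = 2292 kJ
ΔH = Σ(broken) − Σ(formed) = 2222 − 2292 = −70 kJ

ΔH ≈ −70 kJ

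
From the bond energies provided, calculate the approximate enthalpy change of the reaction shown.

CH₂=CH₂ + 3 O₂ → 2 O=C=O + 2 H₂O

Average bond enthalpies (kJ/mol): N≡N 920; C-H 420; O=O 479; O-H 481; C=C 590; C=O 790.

ΔH ≈ −1377 kJ

Bonds broken (reactants):
  C-H: 4 × 420 = 1680
  C=C: 1 × 590 = 590
  O=O: 3 × 479 = 1437
  Σ(broken) = 3707 kJ
Bonds formed (products):
  C=O: 4 × 790 = 3160
  O-H: 4 × 481 = 1924
  Σ(formed) = 5084 kJ
ΔH = Σ(broken) − Σ(formed) = 3707 − 5084 = −1377 kJ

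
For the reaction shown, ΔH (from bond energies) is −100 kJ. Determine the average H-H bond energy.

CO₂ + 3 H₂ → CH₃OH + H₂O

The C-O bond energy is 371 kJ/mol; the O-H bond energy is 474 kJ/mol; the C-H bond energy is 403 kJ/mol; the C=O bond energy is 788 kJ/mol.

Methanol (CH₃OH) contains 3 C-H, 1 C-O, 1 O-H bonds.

D(H-H) ≈ 442 kJ/mol

Let D be the H-H bond energy.
Σ(broken) = 2×788 + 3×D = 1576 + 3D
Σ(formed) = 3×403 + 1×371 + 3×474 = 3002
ΔH = Σ(broken) − Σ(formed) = (1576 + 3D) − (3002) = −1426 + 3D
Setting this equal to −100 kJ gives 3D = 1326, so D = 442 kJ/mol.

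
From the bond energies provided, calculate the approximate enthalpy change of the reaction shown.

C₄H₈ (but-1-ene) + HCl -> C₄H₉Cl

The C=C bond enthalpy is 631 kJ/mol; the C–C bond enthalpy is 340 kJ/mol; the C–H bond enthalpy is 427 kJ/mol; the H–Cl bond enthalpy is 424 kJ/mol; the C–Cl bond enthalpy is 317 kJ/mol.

ΔH ≈ −29 kJ

Bonds broken (reactants):
  C–C: 2 × 340 = 680
  C–H: 8 × 427 = 3416
  C=C: 1 × 631 = 631
  H–Cl: 1 × 424 = 424
  Σ(broken) = 5151 kJ
Bonds formed (products):
  C–C: 3 × 340 = 1020
  C–Cl: 1 × 317 = 317
  C–H: 9 × 427 = 3843
  Σ(formed) = 5180 kJ
ΔH = Σ(broken) − Σ(formed) = 5151 − 5180 = −29 kJ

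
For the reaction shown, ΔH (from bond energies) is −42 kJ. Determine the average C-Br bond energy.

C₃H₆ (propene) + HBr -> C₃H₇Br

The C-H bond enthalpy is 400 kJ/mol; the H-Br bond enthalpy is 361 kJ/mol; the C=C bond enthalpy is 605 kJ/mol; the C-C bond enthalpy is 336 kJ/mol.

Let D be the C-Br bond energy.
Σ(broken) = 1×336 + 6×400 + 1×605 + 1×361 = 3702
Σ(formed) = 1×D + 2×336 + 7×400 = 3472 + D
ΔH = Σ(broken) − Σ(formed) = (3702) − (3472 + D) = +230 − D
Setting this equal to −42 kJ gives D = 272 kJ/mol.

D(C-Br) ≈ 272 kJ/mol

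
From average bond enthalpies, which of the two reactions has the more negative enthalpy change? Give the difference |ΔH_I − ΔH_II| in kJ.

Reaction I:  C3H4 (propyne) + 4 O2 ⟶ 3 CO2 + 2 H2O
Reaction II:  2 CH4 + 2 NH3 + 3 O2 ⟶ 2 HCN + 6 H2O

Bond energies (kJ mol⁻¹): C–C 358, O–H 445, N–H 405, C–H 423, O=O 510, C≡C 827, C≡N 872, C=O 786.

Reaction I:
  Bonds broken (reactants):
    C≡C: 1 × 827 = 827
    C–C: 1 × 358 = 358
    C–H: 4 × 423 = 1692
    O=O: 4 × 510 = 2040
    Σ(broken) = 4917 kJ
  Bonds formed (products):
    C=O: 6 × 786 = 4716
    O–H: 4 × 445 = 1780
    Σ(formed) = 6496 kJ
  ΔH_I = 4917 − 6496 = −1579 kJ
Reaction II:
  Bonds broken (reactants):
    C–H: 8 × 423 = 3384
    N–H: 6 × 405 = 2430
    O=O: 3 × 510 = 1530
    Σ(broken) = 7344 kJ
  Bonds formed (products):
    C≡N: 2 × 872 = 1744
    C–H: 2 × 423 = 846
    O–H: 12 × 445 = 5340
    Σ(formed) = 7930 kJ
  ΔH_II = 7344 − 7930 = −586 kJ
ΔH_I − ΔH_II = −993 kJ, so reaction I has the more negative ΔH; |ΔH_I − ΔH_II| = 993 kJ.

Reaction I, by 993 kJ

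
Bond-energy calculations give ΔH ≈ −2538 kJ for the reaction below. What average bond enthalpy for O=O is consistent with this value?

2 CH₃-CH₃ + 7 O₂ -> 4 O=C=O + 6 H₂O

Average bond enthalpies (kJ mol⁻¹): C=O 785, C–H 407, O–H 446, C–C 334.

D(O=O) ≈ 506 kJ/mol

Let D be the O=O bond energy.
Σ(broken) = 2×334 + 12×407 + 7×D = 5552 + 7D
Σ(formed) = 8×785 + 12×446 = 11632
ΔH = Σ(broken) − Σ(formed) = (5552 + 7D) − (11632) = −6080 + 7D
Setting this equal to −2538 kJ gives 7D = 3542, so D = 506 kJ/mol.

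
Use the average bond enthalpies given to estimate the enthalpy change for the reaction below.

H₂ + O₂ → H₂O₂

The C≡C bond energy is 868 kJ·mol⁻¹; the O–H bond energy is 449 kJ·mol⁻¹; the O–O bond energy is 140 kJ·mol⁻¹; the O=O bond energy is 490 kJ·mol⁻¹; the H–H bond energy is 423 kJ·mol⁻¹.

Bonds broken (reactants):
  H–H: 1 × 423 = 423
  O=O: 1 × 490 = 490
  Σ(broken) = 913 kJ
Bonds formed (products):
  O–H: 2 × 449 = 898
  O–O: 1 × 140 = 140
  Σ(formed) = 1038 kJ
ΔH = Σ(broken) − Σ(formed) = 913 − 1038 = −125 kJ

ΔH ≈ −125 kJ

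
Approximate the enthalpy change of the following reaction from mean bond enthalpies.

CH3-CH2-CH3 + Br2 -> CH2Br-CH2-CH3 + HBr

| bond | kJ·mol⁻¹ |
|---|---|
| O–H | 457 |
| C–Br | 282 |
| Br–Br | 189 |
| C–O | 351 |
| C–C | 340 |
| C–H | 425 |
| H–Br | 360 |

ΔH ≈ −28 kJ

Bonds broken (reactants):
  Br–Br: 1 × 189 = 189
  C–C: 2 × 340 = 680
  C–H: 8 × 425 = 3400
  Σ(broken) = 4269 kJ
Bonds formed (products):
  C–Br: 1 × 282 = 282
  C–C: 2 × 340 = 680
  C–H: 7 × 425 = 2975
  H–Br: 1 × 360 = 360
  Σ(formed) = 4297 kJ
ΔH = Σ(broken) − Σ(formed) = 4269 − 4297 = −28 kJ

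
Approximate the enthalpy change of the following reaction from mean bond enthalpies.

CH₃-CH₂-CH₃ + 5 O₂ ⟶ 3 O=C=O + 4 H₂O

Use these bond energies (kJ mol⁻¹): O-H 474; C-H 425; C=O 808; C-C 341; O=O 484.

Bonds broken (reactants):
  C-C: 2 × 341 = 682
  C-H: 8 × 425 = 3400
  O=O: 5 × 484 = 2420
  Σ(broken) = 6502 kJ
Bonds formed (products):
  C=O: 6 × 808 = 4848
  O-H: 8 × 474 = 3792
  Σ(formed) = 8640 kJ
ΔH = Σ(broken) − Σ(formed) = 6502 − 8640 = −2138 kJ

ΔH ≈ −2138 kJ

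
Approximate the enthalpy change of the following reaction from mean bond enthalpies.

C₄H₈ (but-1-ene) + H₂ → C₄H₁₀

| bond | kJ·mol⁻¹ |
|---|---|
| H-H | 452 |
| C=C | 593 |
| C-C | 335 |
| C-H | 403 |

ΔH ≈ −96 kJ

Bonds broken (reactants):
  C-C: 2 × 335 = 670
  C-H: 8 × 403 = 3224
  C=C: 1 × 593 = 593
  H-H: 1 × 452 = 452
  Σ(broken) = 4939 kJ
Bonds formed (products):
  C-C: 3 × 335 = 1005
  C-H: 10 × 403 = 4030
  Σ(formed) = 5035 kJ
ΔH = Σ(broken) − Σ(formed) = 4939 − 5035 = −96 kJ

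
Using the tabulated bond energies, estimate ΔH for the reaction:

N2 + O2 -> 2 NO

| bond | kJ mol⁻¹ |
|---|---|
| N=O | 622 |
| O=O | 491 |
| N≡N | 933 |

ΔH ≈ +180 kJ

Bonds broken (reactants):
  N≡N: 1 × 933 = 933
  O=O: 1 × 491 = 491
  Σ(broken) = 1424 kJ
Bonds formed (products):
  N=O: 2 × 622 = 1244
  Σ(formed) = 1244 kJ
ΔH = Σ(broken) − Σ(formed) = 1424 − 1244 = +180 kJ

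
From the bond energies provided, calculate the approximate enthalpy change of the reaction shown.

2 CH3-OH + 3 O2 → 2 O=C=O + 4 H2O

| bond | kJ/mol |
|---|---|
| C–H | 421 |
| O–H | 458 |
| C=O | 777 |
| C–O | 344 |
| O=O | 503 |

Bonds broken (reactants):
  C–H: 6 × 421 = 2526
  C–O: 2 × 344 = 688
  O–H: 2 × 458 = 916
  O=O: 3 × 503 = 1509
  Σ(broken) = 5639 kJ
Bonds formed (products):
  C=O: 4 × 777 = 3108
  O–H: 8 × 458 = 3664
  Σ(formed) = 6772 kJ
ΔH = Σ(broken) − Σ(formed) = 5639 − 6772 = −1133 kJ

ΔH ≈ −1133 kJ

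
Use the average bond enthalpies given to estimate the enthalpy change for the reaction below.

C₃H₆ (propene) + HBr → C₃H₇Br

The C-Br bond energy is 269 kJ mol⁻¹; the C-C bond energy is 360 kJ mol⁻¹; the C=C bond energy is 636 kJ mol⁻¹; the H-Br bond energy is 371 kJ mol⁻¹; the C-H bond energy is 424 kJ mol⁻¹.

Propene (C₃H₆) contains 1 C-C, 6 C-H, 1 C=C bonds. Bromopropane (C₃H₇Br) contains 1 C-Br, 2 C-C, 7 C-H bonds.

ΔH ≈ −46 kJ

Bonds broken (reactants):
  C-C: 1 × 360 = 360
  C-H: 6 × 424 = 2544
  C=C: 1 × 636 = 636
  H-Br: 1 × 371 = 371
  Σ(broken) = 3911 kJ
Bonds formed (products):
  C-Br: 1 × 269 = 269
  C-C: 2 × 360 = 720
  C-H: 7 × 424 = 2968
  Σ(formed) = 3957 kJ
ΔH = Σ(broken) − Σ(formed) = 3911 − 3957 = −46 kJ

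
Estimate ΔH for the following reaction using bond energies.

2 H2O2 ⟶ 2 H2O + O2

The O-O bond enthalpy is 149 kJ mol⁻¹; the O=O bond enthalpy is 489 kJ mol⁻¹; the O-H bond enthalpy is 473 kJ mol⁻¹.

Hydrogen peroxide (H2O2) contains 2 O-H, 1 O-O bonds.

Bonds broken (reactants):
  O-H: 4 × 473 = 1892
  O-O: 2 × 149 = 298
  Σ(broken) = 2190 kJ
Bonds formed (products):
  O-H: 4 × 473 = 1892
  O=O: 1 × 489 = 489
  Σ(formed) = 2381 kJ
ΔH = Σ(broken) − Σ(formed) = 2190 − 2381 = −191 kJ

ΔH ≈ −191 kJ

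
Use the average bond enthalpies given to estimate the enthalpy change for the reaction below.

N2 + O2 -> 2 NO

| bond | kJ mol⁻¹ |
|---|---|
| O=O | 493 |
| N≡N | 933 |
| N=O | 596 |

Bonds broken (reactants):
  N≡N: 1 × 933 = 933
  O=O: 1 × 493 = 493
  Σ(broken) = 1426 kJ
Bonds formed (products):
  N=O: 2 × 596 = 1192
  Σ(formed) = 1192 kJ
ΔH = Σ(broken) − Σ(formed) = 1426 − 1192 = +234 kJ

ΔH ≈ +234 kJ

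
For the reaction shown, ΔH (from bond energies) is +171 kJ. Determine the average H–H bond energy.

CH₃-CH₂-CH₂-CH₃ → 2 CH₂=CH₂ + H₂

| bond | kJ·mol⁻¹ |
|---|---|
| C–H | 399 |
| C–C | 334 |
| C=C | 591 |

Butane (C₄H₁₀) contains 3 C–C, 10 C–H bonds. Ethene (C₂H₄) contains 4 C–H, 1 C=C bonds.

D(H–H) ≈ 447 kJ/mol

Let D be the H–H bond energy.
Σ(broken) = 3×334 + 10×399 = 4992
Σ(formed) = 8×399 + 2×591 + 1×D = 4374 + D
ΔH = Σ(broken) − Σ(formed) = (4992) − (4374 + D) = +618 − D
Setting this equal to +171 kJ gives D = 447 kJ/mol.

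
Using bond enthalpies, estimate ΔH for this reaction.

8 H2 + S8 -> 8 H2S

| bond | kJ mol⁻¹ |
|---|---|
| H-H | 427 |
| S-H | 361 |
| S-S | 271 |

ΔH ≈ −192 kJ

Bonds broken (reactants):
  H-H: 8 × 427 = 3416
  S-S: 8 × 271 = 2168
  Σ(broken) = 5584 kJ
Bonds formed (products):
  S-H: 16 × 361 = 5776
  Σ(formed) = 5776 kJ
ΔH = Σ(broken) − Σ(formed) = 5584 − 5776 = −192 kJ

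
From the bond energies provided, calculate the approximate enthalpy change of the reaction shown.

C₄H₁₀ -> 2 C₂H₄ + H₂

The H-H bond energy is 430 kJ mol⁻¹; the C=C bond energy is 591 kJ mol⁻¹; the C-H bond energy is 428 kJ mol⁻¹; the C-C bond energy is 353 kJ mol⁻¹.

ΔH ≈ +303 kJ

Bonds broken (reactants):
  C-C: 3 × 353 = 1059
  C-H: 10 × 428 = 4280
  Σ(broken) = 5339 kJ
Bonds formed (products):
  C-H: 8 × 428 = 3424
  C=C: 2 × 591 = 1182
  H-H: 1 × 430 = 430
  Σ(formed) = 5036 kJ
ΔH = Σ(broken) − Σ(formed) = 5339 − 5036 = +303 kJ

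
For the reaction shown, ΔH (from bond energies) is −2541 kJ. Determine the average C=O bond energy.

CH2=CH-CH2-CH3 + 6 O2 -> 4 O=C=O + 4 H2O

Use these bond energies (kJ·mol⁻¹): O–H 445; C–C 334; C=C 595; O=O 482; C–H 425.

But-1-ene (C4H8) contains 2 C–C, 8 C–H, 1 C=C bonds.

Let D be the C=O bond energy.
Σ(broken) = 2×334 + 8×425 + 1×595 + 6×482 = 7555
Σ(formed) = 8×D + 8×445 = 3560 + 8D
ΔH = Σ(broken) − Σ(formed) = (7555) − (3560 + 8D) = +3995 − 8D
Setting this equal to −2541 kJ gives 8D = 6536, so D = 817 kJ/mol.

D(C=O) ≈ 817 kJ/mol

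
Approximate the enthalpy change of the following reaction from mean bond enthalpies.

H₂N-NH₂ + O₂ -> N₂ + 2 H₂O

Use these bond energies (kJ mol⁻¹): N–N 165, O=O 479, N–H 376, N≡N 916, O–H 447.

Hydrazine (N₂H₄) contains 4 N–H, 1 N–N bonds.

ΔH ≈ −556 kJ

Bonds broken (reactants):
  N–H: 4 × 376 = 1504
  N–N: 1 × 165 = 165
  O=O: 1 × 479 = 479
  Σ(broken) = 2148 kJ
Bonds formed (products):
  N≡N: 1 × 916 = 916
  O–H: 4 × 447 = 1788
  Σ(formed) = 2704 kJ
ΔH = Σ(broken) − Σ(formed) = 2148 − 2704 = −556 kJ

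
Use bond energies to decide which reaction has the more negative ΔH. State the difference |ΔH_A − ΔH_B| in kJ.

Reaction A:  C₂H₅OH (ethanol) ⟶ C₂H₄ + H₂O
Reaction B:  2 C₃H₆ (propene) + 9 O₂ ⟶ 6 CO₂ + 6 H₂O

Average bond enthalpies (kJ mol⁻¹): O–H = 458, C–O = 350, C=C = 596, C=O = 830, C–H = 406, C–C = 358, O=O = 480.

Reaction A:
  Bonds broken (reactants):
    C–C: 1 × 358 = 358
    C–H: 5 × 406 = 2030
    C–O: 1 × 350 = 350
    O–H: 1 × 458 = 458
    Σ(broken) = 3196 kJ
  Bonds formed (products):
    C–H: 4 × 406 = 1624
    C=C: 1 × 596 = 596
    O–H: 2 × 458 = 916
    Σ(formed) = 3136 kJ
  ΔH_A = 3196 − 3136 = +60 kJ
Reaction B:
  Bonds broken (reactants):
    C–C: 2 × 358 = 716
    C–H: 12 × 406 = 4872
    C=C: 2 × 596 = 1192
    O=O: 9 × 480 = 4320
    Σ(broken) = 11100 kJ
  Bonds formed (products):
    C=O: 12 × 830 = 9960
    O–H: 12 × 458 = 5496
    Σ(formed) = 15456 kJ
  ΔH_B = 11100 − 15456 = −4356 kJ
ΔH_A − ΔH_B = +4416 kJ, so reaction B has the more negative ΔH; |ΔH_A − ΔH_B| = 4416 kJ.

Reaction B, by 4416 kJ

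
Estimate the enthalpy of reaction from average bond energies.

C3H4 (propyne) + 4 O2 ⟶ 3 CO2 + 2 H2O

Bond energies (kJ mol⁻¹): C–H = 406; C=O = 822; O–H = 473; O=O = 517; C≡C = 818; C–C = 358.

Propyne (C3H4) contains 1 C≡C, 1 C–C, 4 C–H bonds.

ΔH ≈ −1956 kJ

Bonds broken (reactants):
  C≡C: 1 × 818 = 818
  C–C: 1 × 358 = 358
  C–H: 4 × 406 = 1624
  O=O: 4 × 517 = 2068
  Σ(broken) = 4868 kJ
Bonds formed (products):
  C=O: 6 × 822 = 4932
  O–H: 4 × 473 = 1892
  Σ(formed) = 6824 kJ
ΔH = Σ(broken) − Σ(formed) = 4868 − 6824 = −1956 kJ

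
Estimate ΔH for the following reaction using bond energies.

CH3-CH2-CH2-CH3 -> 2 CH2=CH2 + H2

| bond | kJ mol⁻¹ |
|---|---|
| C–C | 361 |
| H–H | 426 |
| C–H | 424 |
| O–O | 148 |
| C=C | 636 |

ΔH ≈ +233 kJ

Bonds broken (reactants):
  C–C: 3 × 361 = 1083
  C–H: 10 × 424 = 4240
  Σ(broken) = 5323 kJ
Bonds formed (products):
  C–H: 8 × 424 = 3392
  C=C: 2 × 636 = 1272
  H–H: 1 × 426 = 426
  Σ(formed) = 5090 kJ
ΔH = Σ(broken) − Σ(formed) = 5323 − 5090 = +233 kJ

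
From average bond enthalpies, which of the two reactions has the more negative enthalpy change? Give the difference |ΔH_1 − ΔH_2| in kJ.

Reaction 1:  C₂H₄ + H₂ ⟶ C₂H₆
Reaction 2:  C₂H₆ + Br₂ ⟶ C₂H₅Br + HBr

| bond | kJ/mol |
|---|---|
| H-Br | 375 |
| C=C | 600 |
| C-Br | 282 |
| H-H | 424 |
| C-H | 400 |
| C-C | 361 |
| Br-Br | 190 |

Reaction 1:
  Bonds broken (reactants):
    C-H: 4 × 400 = 1600
    C=C: 1 × 600 = 600
    H-H: 1 × 424 = 424
    Σ(broken) = 2624 kJ
  Bonds formed (products):
    C-C: 1 × 361 = 361
    C-H: 6 × 400 = 2400
    Σ(formed) = 2761 kJ
  ΔH_1 = 2624 − 2761 = −137 kJ
Reaction 2:
  Bonds broken (reactants):
    Br-Br: 1 × 190 = 190
    C-C: 1 × 361 = 361
    C-H: 6 × 400 = 2400
    Σ(broken) = 2951 kJ
  Bonds formed (products):
    C-Br: 1 × 282 = 282
    C-C: 1 × 361 = 361
    C-H: 5 × 400 = 2000
    H-Br: 1 × 375 = 375
    Σ(formed) = 3018 kJ
  ΔH_2 = 2951 − 3018 = −67 kJ
ΔH_1 − ΔH_2 = −70 kJ, so reaction 1 has the more negative ΔH; |ΔH_1 − ΔH_2| = 70 kJ.

Reaction 1, by 70 kJ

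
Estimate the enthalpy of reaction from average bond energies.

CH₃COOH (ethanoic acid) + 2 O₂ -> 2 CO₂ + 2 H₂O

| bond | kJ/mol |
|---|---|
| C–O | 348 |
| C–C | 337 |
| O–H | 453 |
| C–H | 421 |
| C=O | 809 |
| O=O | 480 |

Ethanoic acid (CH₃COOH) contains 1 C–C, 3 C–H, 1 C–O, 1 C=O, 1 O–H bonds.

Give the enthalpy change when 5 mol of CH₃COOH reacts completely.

Bonds broken (reactants):
  C–C: 1 × 337 = 337
  C–H: 3 × 421 = 1263
  C–O: 1 × 348 = 348
  C=O: 1 × 809 = 809
  O–H: 1 × 453 = 453
  O=O: 2 × 480 = 960
  Σ(broken) = 4170 kJ
Bonds formed (products):
  C=O: 4 × 809 = 3236
  O–H: 4 × 453 = 1812
  Σ(formed) = 5048 kJ
ΔH = Σ(broken) − Σ(formed) = 4170 − 5048 = −878 kJ
For 5× the reaction as written: 5 × (−878) = −4390 kJ

ΔH = −4390 kJ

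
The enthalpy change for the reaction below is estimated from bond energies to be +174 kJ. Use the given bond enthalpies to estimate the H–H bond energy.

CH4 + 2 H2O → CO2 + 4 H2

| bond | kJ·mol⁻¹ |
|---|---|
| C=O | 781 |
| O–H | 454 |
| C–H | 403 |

D(H–H) ≈ 423 kJ/mol

Let D be the H–H bond energy.
Σ(broken) = 4×403 + 4×454 = 3428
Σ(formed) = 2×781 + 4×D = 1562 + 4D
ΔH = Σ(broken) − Σ(formed) = (3428) − (1562 + 4D) = +1866 − 4D
Setting this equal to +174 kJ gives 4D = 1692, so D = 423 kJ/mol.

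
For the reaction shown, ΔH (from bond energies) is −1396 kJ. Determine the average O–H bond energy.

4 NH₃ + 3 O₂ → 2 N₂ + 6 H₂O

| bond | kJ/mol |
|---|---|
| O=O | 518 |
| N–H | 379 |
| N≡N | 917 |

D(O–H) ≈ 472 kJ/mol

Let D be the O–H bond energy.
Σ(broken) = 12×379 + 3×518 = 6102
Σ(formed) = 2×917 + 12×D = 1834 + 12D
ΔH = Σ(broken) − Σ(formed) = (6102) − (1834 + 12D) = +4268 − 12D
Setting this equal to −1396 kJ gives 12D = 5664, so D = 472 kJ/mol.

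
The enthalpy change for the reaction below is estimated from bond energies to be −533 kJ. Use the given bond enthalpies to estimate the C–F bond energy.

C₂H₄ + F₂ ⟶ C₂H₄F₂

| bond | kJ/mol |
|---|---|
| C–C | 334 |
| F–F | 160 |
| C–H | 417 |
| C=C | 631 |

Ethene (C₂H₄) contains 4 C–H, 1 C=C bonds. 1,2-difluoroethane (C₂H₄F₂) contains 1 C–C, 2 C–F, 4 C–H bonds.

D(C–F) ≈ 495 kJ/mol

Let D be the C–F bond energy.
Σ(broken) = 4×417 + 1×631 + 1×160 = 2459
Σ(formed) = 1×334 + 2×D + 4×417 = 2002 + 2D
ΔH = Σ(broken) − Σ(formed) = (2459) − (2002 + 2D) = +457 − 2D
Setting this equal to −533 kJ gives 2D = 990, so D = 495 kJ/mol.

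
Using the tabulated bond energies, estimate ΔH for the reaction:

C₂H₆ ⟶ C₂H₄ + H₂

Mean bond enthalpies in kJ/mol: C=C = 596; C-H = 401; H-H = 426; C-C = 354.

Bonds broken (reactants):
  C-C: 1 × 354 = 354
  C-H: 6 × 401 = 2406
  Σ(broken) = 2760 kJ
Bonds formed (products):
  C-H: 4 × 401 = 1604
  C=C: 1 × 596 = 596
  H-H: 1 × 426 = 426
  Σ(formed) = 2626 kJ
ΔH = Σ(broken) − Σ(formed) = 2760 − 2626 = +134 kJ

ΔH ≈ +134 kJ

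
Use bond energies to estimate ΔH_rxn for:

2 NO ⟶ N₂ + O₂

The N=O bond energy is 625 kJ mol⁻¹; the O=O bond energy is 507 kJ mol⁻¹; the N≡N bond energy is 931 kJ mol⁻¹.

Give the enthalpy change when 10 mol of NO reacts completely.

ΔH = −940 kJ

Bonds broken (reactants):
  N=O: 2 × 625 = 1250
  Σ(broken) = 1250 kJ
Bonds formed (products):
  N≡N: 1 × 931 = 931
  O=O: 1 × 507 = 507
  Σ(formed) = 1438 kJ
ΔH = Σ(broken) − Σ(formed) = 1250 − 1438 = −188 kJ
For 5× the reaction as written: 5 × (−188) = −940 kJ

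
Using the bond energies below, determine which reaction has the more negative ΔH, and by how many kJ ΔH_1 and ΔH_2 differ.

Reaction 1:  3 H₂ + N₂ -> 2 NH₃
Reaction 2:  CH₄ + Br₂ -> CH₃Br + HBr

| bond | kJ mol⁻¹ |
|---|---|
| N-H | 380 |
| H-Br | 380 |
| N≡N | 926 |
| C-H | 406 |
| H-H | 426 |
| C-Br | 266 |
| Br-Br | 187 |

Reaction 1, by 23 kJ

Reaction 1:
  Bonds broken (reactants):
    H-H: 3 × 426 = 1278
    N≡N: 1 × 926 = 926
    Σ(broken) = 2204 kJ
  Bonds formed (products):
    N-H: 6 × 380 = 2280
    Σ(formed) = 2280 kJ
  ΔH_1 = 2204 − 2280 = −76 kJ
Reaction 2:
  Bonds broken (reactants):
    Br-Br: 1 × 187 = 187
    C-H: 4 × 406 = 1624
    Σ(broken) = 1811 kJ
  Bonds formed (products):
    C-Br: 1 × 266 = 266
    C-H: 3 × 406 = 1218
    H-Br: 1 × 380 = 380
    Σ(formed) = 1864 kJ
  ΔH_2 = 1811 − 1864 = −53 kJ
ΔH_1 − ΔH_2 = −23 kJ, so reaction 1 has the more negative ΔH; |ΔH_1 − ΔH_2| = 23 kJ.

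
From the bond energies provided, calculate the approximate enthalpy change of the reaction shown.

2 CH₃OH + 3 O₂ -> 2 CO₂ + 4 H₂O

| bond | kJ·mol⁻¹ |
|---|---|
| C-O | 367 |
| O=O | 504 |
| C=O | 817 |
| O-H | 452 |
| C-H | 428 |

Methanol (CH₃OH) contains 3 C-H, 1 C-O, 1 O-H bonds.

ΔH ≈ −1166 kJ

Bonds broken (reactants):
  C-H: 6 × 428 = 2568
  C-O: 2 × 367 = 734
  O-H: 2 × 452 = 904
  O=O: 3 × 504 = 1512
  Σ(broken) = 5718 kJ
Bonds formed (products):
  C=O: 4 × 817 = 3268
  O-H: 8 × 452 = 3616
  Σ(formed) = 6884 kJ
ΔH = Σ(broken) − Σ(formed) = 5718 − 6884 = −1166 kJ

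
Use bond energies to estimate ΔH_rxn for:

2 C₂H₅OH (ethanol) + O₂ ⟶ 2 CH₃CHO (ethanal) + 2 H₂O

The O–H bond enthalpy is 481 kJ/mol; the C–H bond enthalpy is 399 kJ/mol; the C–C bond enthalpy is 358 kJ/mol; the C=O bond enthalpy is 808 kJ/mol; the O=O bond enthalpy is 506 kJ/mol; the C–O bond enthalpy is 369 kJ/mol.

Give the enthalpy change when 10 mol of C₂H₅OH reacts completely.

Bonds broken (reactants):
  C–C: 2 × 358 = 716
  C–H: 10 × 399 = 3990
  C–O: 2 × 369 = 738
  O–H: 2 × 481 = 962
  O=O: 1 × 506 = 506
  Σ(broken) = 6912 kJ
Bonds formed (products):
  C–C: 2 × 358 = 716
  C–H: 8 × 399 = 3192
  C=O: 2 × 808 = 1616
  O–H: 4 × 481 = 1924
  Σ(formed) = 7448 kJ
ΔH = Σ(broken) − Σ(formed) = 6912 − 7448 = −536 kJ
For 5× the reaction as written: 5 × (−536) = −2680 kJ

ΔH = −2680 kJ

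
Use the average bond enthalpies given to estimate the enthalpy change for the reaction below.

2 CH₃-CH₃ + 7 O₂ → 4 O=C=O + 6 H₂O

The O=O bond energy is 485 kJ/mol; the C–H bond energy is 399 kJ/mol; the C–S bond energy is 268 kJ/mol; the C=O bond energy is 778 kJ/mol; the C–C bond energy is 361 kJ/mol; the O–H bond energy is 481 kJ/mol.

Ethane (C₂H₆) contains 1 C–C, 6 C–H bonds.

ΔH ≈ −3091 kJ

Bonds broken (reactants):
  C–C: 2 × 361 = 722
  C–H: 12 × 399 = 4788
  O=O: 7 × 485 = 3395
  Σ(broken) = 8905 kJ
Bonds formed (products):
  C=O: 8 × 778 = 6224
  O–H: 12 × 481 = 5772
  Σ(formed) = 11996 kJ
ΔH = Σ(broken) − Σ(formed) = 8905 − 11996 = −3091 kJ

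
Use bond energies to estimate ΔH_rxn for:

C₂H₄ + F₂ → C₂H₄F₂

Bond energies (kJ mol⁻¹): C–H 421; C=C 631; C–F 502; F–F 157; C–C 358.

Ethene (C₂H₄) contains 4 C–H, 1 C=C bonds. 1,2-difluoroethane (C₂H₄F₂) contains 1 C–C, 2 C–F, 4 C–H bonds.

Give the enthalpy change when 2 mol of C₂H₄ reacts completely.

ΔH = −1148 kJ

Bonds broken (reactants):
  C–H: 4 × 421 = 1684
  C=C: 1 × 631 = 631
  F–F: 1 × 157 = 157
  Σ(broken) = 2472 kJ
Bonds formed (products):
  C–C: 1 × 358 = 358
  C–F: 2 × 502 = 1004
  C–H: 4 × 421 = 1684
  Σ(formed) = 3046 kJ
ΔH = Σ(broken) − Σ(formed) = 2472 − 3046 = −574 kJ
For 2× the reaction as written: 2 × (−574) = −1148 kJ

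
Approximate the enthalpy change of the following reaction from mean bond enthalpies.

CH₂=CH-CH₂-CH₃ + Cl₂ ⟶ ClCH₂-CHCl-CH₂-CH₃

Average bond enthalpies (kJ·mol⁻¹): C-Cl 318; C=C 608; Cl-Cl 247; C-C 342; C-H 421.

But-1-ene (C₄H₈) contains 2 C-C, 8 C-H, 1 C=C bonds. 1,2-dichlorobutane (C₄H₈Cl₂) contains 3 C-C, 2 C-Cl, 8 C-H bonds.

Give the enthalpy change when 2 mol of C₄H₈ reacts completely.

Bonds broken (reactants):
  C-C: 2 × 342 = 684
  C-H: 8 × 421 = 3368
  C=C: 1 × 608 = 608
  Cl-Cl: 1 × 247 = 247
  Σ(broken) = 4907 kJ
Bonds formed (products):
  C-C: 3 × 342 = 1026
  C-Cl: 2 × 318 = 636
  C-H: 8 × 421 = 3368
  Σ(formed) = 5030 kJ
ΔH = Σ(broken) − Σ(formed) = 4907 − 5030 = −123 kJ
For 2× the reaction as written: 2 × (−123) = −246 kJ

ΔH = −246 kJ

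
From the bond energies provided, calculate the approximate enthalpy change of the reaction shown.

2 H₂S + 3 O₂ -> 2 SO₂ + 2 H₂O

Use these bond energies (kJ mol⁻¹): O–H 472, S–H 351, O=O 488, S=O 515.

Bonds broken (reactants):
  O=O: 3 × 488 = 1464
  S–H: 4 × 351 = 1404
  Σ(broken) = 2868 kJ
Bonds formed (products):
  O–H: 4 × 472 = 1888
  S=O: 4 × 515 = 2060
  Σ(formed) = 3948 kJ
ΔH = Σ(broken) − Σ(formed) = 2868 − 3948 = −1080 kJ

ΔH ≈ −1080 kJ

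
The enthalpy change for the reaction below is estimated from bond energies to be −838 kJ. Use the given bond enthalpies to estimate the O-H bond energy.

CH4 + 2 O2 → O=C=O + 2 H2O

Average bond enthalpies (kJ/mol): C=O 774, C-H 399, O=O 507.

D(O-H) ≈ 475 kJ/mol

Let D be the O-H bond energy.
Σ(broken) = 4×399 + 2×507 = 2610
Σ(formed) = 2×774 + 4×D = 1548 + 4D
ΔH = Σ(broken) − Σ(formed) = (2610) − (1548 + 4D) = +1062 − 4D
Setting this equal to −838 kJ gives 4D = 1900, so D = 475 kJ/mol.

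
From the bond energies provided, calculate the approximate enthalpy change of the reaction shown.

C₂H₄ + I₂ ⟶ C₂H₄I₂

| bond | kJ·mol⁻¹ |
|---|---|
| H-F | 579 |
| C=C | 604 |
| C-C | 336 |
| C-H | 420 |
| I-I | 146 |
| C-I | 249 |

Bonds broken (reactants):
  C-H: 4 × 420 = 1680
  C=C: 1 × 604 = 604
  I-I: 1 × 146 = 146
  Σ(broken) = 2430 kJ
Bonds formed (products):
  C-C: 1 × 336 = 336
  C-H: 4 × 420 = 1680
  C-I: 2 × 249 = 498
  Σ(formed) = 2514 kJ
ΔH = Σ(broken) − Σ(formed) = 2430 − 2514 = −84 kJ

ΔH ≈ −84 kJ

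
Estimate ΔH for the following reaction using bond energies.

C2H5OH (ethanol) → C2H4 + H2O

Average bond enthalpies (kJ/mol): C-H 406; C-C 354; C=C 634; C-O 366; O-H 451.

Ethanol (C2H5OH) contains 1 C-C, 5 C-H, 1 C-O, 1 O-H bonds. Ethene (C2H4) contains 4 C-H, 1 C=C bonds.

Bonds broken (reactants):
  C-C: 1 × 354 = 354
  C-H: 5 × 406 = 2030
  C-O: 1 × 366 = 366
  O-H: 1 × 451 = 451
  Σ(broken) = 3201 kJ
Bonds formed (products):
  C-H: 4 × 406 = 1624
  C=C: 1 × 634 = 634
  O-H: 2 × 451 = 902
  Σ(formed) = 3160 kJ
ΔH = Σ(broken) − Σ(formed) = 3201 − 3160 = +41 kJ

ΔH ≈ +41 kJ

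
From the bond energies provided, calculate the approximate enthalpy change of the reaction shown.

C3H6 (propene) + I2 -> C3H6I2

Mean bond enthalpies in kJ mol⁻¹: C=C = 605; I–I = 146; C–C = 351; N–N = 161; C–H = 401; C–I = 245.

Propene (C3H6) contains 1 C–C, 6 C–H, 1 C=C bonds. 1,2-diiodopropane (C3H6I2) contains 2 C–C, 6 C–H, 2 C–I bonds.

Bonds broken (reactants):
  C–C: 1 × 351 = 351
  C–H: 6 × 401 = 2406
  C=C: 1 × 605 = 605
  I–I: 1 × 146 = 146
  Σ(broken) = 3508 kJ
Bonds formed (products):
  C–C: 2 × 351 = 702
  C–H: 6 × 401 = 2406
  C–I: 2 × 245 = 490
  Σ(formed) = 3598 kJ
ΔH = Σ(broken) − Σ(formed) = 3508 − 3598 = −90 kJ

ΔH ≈ −90 kJ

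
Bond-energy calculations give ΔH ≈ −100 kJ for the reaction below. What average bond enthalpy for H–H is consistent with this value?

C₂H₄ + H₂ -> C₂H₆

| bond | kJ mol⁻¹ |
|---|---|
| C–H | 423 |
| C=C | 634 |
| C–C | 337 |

Let D be the H–H bond energy.
Σ(broken) = 4×423 + 1×634 + 1×D = 2326 + D
Σ(formed) = 1×337 + 6×423 = 2875
ΔH = Σ(broken) − Σ(formed) = (2326 + D) − (2875) = −549 + D
Setting this equal to −100 kJ gives D = 449 kJ/mol.

D(H–H) ≈ 449 kJ/mol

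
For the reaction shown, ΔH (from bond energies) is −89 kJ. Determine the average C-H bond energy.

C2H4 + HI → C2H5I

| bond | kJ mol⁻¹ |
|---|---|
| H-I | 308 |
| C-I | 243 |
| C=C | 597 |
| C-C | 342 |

D(C-H) ≈ 409 kJ/mol

Let D be the C-H bond energy.
Σ(broken) = 4×D + 1×597 + 1×308 = 905 + 4D
Σ(formed) = 1×342 + 5×D + 1×243 = 585 + 5D
ΔH = Σ(broken) − Σ(formed) = (905 + 4D) − (585 + 5D) = +320 − D
Setting this equal to −89 kJ gives D = 409 kJ/mol.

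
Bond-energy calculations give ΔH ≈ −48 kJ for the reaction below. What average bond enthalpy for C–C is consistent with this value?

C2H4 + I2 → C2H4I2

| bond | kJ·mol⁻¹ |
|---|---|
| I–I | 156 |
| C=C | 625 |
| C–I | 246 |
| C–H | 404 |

D(C–C) ≈ 337 kJ/mol

Let D be the C–C bond energy.
Σ(broken) = 4×404 + 1×625 + 1×156 = 2397
Σ(formed) = 1×D + 4×404 + 2×246 = 2108 + D
ΔH = Σ(broken) − Σ(formed) = (2397) − (2108 + D) = +289 − D
Setting this equal to −48 kJ gives D = 337 kJ/mol.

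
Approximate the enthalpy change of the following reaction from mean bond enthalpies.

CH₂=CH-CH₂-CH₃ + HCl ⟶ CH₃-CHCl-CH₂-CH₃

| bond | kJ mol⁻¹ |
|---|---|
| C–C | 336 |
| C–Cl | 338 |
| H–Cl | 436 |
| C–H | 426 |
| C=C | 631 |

Bonds broken (reactants):
  C–C: 2 × 336 = 672
  C–H: 8 × 426 = 3408
  C=C: 1 × 631 = 631
  H–Cl: 1 × 436 = 436
  Σ(broken) = 5147 kJ
Bonds formed (products):
  C–C: 3 × 336 = 1008
  C–Cl: 1 × 338 = 338
  C–H: 9 × 426 = 3834
  Σ(formed) = 5180 kJ
ΔH = Σ(broken) − Σ(formed) = 5147 − 5180 = −33 kJ

ΔH ≈ −33 kJ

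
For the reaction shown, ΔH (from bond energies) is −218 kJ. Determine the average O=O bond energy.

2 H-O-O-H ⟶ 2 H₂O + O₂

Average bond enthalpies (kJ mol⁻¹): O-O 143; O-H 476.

D(O=O) ≈ 504 kJ/mol

Let D be the O=O bond energy.
Σ(broken) = 4×476 + 2×143 = 2190
Σ(formed) = 4×476 + 1×D = 1904 + D
ΔH = Σ(broken) − Σ(formed) = (2190) − (1904 + D) = +286 − D
Setting this equal to −218 kJ gives D = 504 kJ/mol.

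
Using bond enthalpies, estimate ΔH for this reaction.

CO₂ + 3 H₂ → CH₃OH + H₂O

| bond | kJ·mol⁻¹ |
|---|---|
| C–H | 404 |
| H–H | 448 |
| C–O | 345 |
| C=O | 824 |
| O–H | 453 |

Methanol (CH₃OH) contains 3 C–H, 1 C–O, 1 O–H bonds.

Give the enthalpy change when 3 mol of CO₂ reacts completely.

Bonds broken (reactants):
  C=O: 2 × 824 = 1648
  H–H: 3 × 448 = 1344
  Σ(broken) = 2992 kJ
Bonds formed (products):
  C–H: 3 × 404 = 1212
  C–O: 1 × 345 = 345
  O–H: 3 × 453 = 1359
  Σ(formed) = 2916 kJ
ΔH = Σ(broken) − Σ(formed) = 2992 − 2916 = +76 kJ
For 3× the reaction as written: 3 × (+76) = +228 kJ

ΔH = +228 kJ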